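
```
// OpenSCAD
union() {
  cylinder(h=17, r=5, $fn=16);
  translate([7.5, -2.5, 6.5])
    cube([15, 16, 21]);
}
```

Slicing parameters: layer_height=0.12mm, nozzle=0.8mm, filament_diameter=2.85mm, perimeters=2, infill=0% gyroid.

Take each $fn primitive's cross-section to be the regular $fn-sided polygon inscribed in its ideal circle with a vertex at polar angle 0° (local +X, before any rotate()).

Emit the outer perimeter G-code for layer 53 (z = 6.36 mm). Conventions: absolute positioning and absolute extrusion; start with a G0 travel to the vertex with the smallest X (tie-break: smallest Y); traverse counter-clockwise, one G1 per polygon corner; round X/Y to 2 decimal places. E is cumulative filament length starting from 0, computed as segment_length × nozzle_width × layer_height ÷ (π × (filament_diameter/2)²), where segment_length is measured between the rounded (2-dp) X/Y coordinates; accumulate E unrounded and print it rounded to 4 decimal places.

At z = 6.36 mm: the cylinder: section is a regular 16-gon, circumradius r=5; the cube at (7.5, -2.5) does not reach this height (z outside [6.5, 27.5]); Merging all regions: only the r=5 cylinder is present, so the union is just that shape — 1 connected region. The outline is a single polygon with 16 vertices. Extrusion per mm of travel: 0.8 × 0.12 / (π × 1.425²) = 0.015048. Accumulating E over each segment gives final E = 0.4698.

G0 X-5.00 Y0.00 Z6.36
G1 X-4.62 Y-1.91 E0.0293
G1 X-3.54 Y-3.54 E0.0587
G1 X-1.91 Y-4.62 E0.0882
G1 X0.00 Y-5.00 E0.1175
G1 X1.91 Y-4.62 E0.1468
G1 X3.54 Y-3.54 E0.1762
G1 X4.62 Y-1.91 E0.2056
G1 X5.00 Y0.00 E0.2349
G1 X4.62 Y1.91 E0.2642
G1 X3.54 Y3.54 E0.2937
G1 X1.91 Y4.62 E0.3231
G1 X0.00 Y5.00 E0.3524
G1 X-1.91 Y4.62 E0.3817
G1 X-3.54 Y3.54 E0.4111
G1 X-4.62 Y1.91 E0.4405
G1 X-5.00 Y0.00 E0.4698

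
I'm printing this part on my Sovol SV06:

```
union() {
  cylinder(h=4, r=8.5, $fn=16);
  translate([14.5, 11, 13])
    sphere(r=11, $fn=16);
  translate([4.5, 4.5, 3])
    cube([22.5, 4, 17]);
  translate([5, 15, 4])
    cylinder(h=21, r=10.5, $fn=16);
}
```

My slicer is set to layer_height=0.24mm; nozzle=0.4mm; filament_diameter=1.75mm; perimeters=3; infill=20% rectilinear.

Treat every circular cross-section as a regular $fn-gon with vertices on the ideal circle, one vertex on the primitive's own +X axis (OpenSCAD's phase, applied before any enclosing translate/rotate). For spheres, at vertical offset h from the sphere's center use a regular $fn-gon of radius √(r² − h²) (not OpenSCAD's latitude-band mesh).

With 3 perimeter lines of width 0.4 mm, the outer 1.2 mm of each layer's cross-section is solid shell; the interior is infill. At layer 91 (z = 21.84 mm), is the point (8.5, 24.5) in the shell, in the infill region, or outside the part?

shell

At z = 21.84 mm: the cylinder is not intersected at this z (z outside [0, 4]); the r=11 sphere at (14.5, 11) contributes a regular 16-gon of circumradius √(11²−8.84²) = 6.546; the cube at (4.5, 4.5) does not reach this height (z outside [3, 20]); the r=10.5 cylinder at (5, 15) contributes a regular 16-gon of circumradius 10.5; Taking the union: the regions partially overlap (shared area 57.52 mm²), so overlapping operands fuse into one piece — 1 connected region. Overall, the cross-section is a single solid region. The nearest boundary edge runs (5.00, 25.50)→(9.02, 24.70); distance from the point to it = 0.30 mm. The point is inside the cross-section, 0.30 mm from the nearest boundary — within the 1.2 mm shell band (3 × 0.4).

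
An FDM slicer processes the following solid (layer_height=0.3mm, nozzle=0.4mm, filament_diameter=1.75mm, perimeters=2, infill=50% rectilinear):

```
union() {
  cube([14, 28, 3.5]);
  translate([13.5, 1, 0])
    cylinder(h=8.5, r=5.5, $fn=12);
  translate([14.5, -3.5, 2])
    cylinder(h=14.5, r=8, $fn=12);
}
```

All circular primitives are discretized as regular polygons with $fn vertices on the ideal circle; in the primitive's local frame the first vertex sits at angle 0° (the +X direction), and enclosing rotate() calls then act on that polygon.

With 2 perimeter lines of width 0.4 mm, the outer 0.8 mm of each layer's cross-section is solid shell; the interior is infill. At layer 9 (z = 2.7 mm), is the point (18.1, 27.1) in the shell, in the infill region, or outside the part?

outside

At z = 2.7 mm: the cube is present — its section is the full 14×28 rectangle; the r=5.5 cylinder at (13.5, 1) gives a regular 12-gon of circumradius 5.5 (constant along its height); the r=8 cylinder at (14.5, -3.5) contributes a regular 12-gon of circumradius 8; Combining (union): the regions partially overlap (shared area 104.20 mm²), so overlapping operands fuse into one piece — 1 connected region. Overall, the cross-section is a single solid region. The nearest boundary edge runs (14.00, 28.00)→(14.00, 6.37); distance from the point to it = 4.10 mm. The point is not inside any of the regions above, so it lies outside the cross-section (4.10 mm from the nearest boundary).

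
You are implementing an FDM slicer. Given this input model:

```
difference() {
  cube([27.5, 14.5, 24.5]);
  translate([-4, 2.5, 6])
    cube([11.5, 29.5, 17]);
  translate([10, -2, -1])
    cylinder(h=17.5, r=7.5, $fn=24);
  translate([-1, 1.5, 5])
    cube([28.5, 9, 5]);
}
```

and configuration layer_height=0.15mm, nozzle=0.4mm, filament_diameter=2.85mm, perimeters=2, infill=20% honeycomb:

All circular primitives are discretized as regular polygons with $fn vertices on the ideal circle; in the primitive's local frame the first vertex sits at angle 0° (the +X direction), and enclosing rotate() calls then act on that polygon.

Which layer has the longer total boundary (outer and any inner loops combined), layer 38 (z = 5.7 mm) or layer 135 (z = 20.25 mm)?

Layer 38 (z = 5.7): the cube (footprint 27.5×14.5) is included at this height (perimeter 84.00 mm); the cube at (-4, 2.5) is absent (z outside [6, 23]); the r=7.5 cylinder at (10, -2) gives a regular 24-gon of circumradius 7.5 (constant along its height) (perimeter = 2·24·7.500·sin(180°/24) = 46.99 mm); the 28.5×9 cube at (-1, 1.5) contributes its full rectangle (perimeter 75.00 mm); Taking the first minus the rest: starting from the 27.5×14.5 cube, the r=7.5 cylinder at (10, -2) partially overlaps it — only the 57.88 mm² overlap (of its 174.70 mm²) is removed, clipping the outline; the 28.5×9 cube at (-1, 1.5) partially overlaps it — only the 210.35 mm² overlap (of its 256.50 mm²) is removed, clipping the outline — boundary = 96.61 mm. So its perimeter = 96.61 mm. Layer 135 (z = 20.25): the 27.5×14.5 cube contributes its full rectangle (perimeter 84.00 mm); the cube at (-4, 2.5) (footprint 11.5×29.5) is included at this height (perimeter 82.00 mm); the cylinder at (10, -2) does not reach this height (z outside [-1, 16.5]); the cube at (-1, 1.5) is absent (z outside [5, 10]); Taking the first minus the rest: starting from the 27.5×14.5 cube, the 11.5×29.5 cube at (-4, 2.5) partially overlaps it — only the 90.00 mm² overlap (of its 339.25 mm²) is removed, clipping the outline — boundary = 84.00 mm. So its perimeter = 84.00 mm. Layer 38 is larger (96.61 vs 84.00 mm).

layer 38 (z = 5.7 mm)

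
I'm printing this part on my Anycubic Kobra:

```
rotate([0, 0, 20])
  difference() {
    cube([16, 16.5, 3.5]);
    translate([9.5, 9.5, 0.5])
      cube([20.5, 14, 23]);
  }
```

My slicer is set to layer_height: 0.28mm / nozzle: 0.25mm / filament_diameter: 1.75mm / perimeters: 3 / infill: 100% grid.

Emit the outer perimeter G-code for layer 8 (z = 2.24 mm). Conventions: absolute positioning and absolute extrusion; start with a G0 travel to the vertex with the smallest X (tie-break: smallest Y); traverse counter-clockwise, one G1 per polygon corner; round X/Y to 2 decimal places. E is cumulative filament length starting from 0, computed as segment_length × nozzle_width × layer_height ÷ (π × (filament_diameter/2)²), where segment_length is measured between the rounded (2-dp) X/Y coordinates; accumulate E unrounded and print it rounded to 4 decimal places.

At z = 2.24 mm: the cube is present — its section is the full 16×16.5 rectangle; the cube at (9.5, 9.5) (footprint 20.5×14) is included at this height; Taking the first minus the rest: starting from the 16×16.5 cube, the 20.5×14 cube at (9.5, 9.5) partially overlaps it — only the 45.50 mm² overlap (of its 287.00 mm²) is removed, clipping the outline — 1 connected region; (rotated 20° about Z; rotation is an isometry so areas/perimeters/island counts are preserved). The outline is a single polygon with 6 vertices. Extrusion per mm of travel: 0.25 × 0.28 / (π × 0.875²) = 0.029103. Accumulating E over each segment gives final E = 1.8914.

G0 X-5.64 Y15.50 Z2.24
G1 X0.00 Y0.00 E0.4800
G1 X15.04 Y5.47 E0.9458
G1 X11.79 Y14.40 E1.2223
G1 X5.68 Y12.18 E1.4115
G1 X3.28 Y18.75 E1.6151
G1 X-5.64 Y15.50 E1.8914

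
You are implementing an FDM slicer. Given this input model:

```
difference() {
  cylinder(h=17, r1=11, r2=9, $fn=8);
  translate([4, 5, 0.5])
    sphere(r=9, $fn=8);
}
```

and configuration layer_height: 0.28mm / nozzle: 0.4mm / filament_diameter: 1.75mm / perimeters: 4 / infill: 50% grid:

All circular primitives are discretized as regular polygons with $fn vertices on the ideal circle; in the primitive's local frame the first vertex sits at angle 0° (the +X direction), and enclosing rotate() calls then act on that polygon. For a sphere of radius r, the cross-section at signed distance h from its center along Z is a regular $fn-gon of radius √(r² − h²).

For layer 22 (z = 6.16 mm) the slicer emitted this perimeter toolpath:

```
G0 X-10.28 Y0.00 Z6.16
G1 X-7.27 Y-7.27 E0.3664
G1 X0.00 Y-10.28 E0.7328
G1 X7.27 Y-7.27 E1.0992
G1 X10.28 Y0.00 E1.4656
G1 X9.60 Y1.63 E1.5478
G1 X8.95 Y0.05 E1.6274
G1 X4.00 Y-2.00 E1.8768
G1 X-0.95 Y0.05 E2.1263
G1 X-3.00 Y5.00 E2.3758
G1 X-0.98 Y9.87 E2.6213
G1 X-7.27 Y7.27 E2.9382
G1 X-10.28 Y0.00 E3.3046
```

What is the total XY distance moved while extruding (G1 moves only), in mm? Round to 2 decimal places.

70.97 mm

Sum the Euclidean lengths of each G1 segment: total = 70.97 mm.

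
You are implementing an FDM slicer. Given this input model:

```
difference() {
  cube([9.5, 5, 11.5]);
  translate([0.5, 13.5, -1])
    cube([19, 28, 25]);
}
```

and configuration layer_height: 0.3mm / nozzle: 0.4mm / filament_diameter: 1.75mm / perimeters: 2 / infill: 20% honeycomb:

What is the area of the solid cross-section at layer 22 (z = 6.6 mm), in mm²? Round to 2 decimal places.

At z = 6.6 mm: the 9.5×5 cube contributes its full rectangle (area 47.50 mm²); the cube at (0.5, 13.5) is present — its section is the full 19×28 rectangle (area 532.00 mm²); Taking the first minus the rest: starting from the 9.5×5 cube (47.50 mm²), the 19×28 cube at (0.5, 13.5) misses the remaining region (no effect) — area = 47.50 mm². Overall, the cross-section is a single solid region. Net area = 47.50 mm².

47.50 mm²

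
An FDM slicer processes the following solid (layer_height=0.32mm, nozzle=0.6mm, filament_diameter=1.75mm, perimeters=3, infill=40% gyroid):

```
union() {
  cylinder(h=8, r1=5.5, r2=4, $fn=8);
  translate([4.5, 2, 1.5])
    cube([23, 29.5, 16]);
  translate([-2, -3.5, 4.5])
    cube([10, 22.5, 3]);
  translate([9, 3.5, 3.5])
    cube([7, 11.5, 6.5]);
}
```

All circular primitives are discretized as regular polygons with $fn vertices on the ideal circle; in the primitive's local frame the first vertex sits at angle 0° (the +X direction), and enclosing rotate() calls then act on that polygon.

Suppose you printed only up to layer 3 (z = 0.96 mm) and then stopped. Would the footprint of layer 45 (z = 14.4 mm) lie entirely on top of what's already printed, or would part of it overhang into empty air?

part overhangs

Compare the two slices. At z = 0.96: the cone: at t=0.120 of its height the radius interpolates to r₁+(r₂−r₁)t = 5.320, giving a regular 8-gon of that circumradius (area = (8/2)·5.320²·sin(360°/8) = 80.05 mm²); the cube at (4.5, 2) is absent (z outside [1.5, 17.5]); the cube at (-2, -3.5) does not reach this height (z outside [4.5, 7.5]); the cube at (9, 3.5) is not intersected at this z (z outside [3.5, 10]); Taking the union: only the cone is present, so the union is just that shape — area = 80.05 mm². At z = 14.4: the cone is not intersected at this z (z outside [0, 8]); the cube at (4.5, 2) (footprint 23×29.5) is included at this height (area 678.50 mm²); the cube at (-2, -3.5) is absent (z outside [4.5, 7.5]); the cube at (9, 3.5) is absent (z outside [3.5, 10]); Merging all regions: only the 23×29.5 cube at (4.5, 2) is present, so the union is just that shape — area = 678.50 mm². Checking containment: at z = 14.4 the cross-section extends beyond the z = 0.96 cross-section by about 678.50 mm².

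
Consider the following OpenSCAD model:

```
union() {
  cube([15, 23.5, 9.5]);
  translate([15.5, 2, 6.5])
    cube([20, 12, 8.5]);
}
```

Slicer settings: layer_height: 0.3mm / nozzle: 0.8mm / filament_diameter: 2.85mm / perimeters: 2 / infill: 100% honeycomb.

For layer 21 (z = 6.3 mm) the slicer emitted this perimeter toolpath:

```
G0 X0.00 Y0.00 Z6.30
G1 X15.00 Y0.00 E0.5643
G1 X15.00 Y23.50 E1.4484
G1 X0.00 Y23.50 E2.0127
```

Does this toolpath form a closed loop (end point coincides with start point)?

Start point (G0): (0.00, 0.00). End point (last G1): the path does not return to the start — open.

no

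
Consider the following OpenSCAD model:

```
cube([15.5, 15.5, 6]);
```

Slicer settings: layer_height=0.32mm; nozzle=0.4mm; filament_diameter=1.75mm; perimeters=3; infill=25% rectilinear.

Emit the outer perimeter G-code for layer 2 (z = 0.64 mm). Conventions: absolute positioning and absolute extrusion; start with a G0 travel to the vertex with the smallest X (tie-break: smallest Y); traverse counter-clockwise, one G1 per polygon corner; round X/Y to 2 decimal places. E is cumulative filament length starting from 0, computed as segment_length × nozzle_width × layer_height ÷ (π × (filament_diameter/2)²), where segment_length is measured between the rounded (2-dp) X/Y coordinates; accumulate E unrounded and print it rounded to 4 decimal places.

At z = 0.64 mm: the 15.5×15.5 cube contributes its full rectangle. The outline is a single polygon with 4 vertices. Extrusion per mm of travel: 0.4 × 0.32 / (π × 0.875²) = 0.053216. Accumulating E over each segment gives final E = 3.2994.

G0 X0.00 Y0.00 Z0.64
G1 X15.50 Y0.00 E0.8249
G1 X15.50 Y15.50 E1.6497
G1 X0.00 Y15.50 E2.4746
G1 X0.00 Y0.00 E3.2994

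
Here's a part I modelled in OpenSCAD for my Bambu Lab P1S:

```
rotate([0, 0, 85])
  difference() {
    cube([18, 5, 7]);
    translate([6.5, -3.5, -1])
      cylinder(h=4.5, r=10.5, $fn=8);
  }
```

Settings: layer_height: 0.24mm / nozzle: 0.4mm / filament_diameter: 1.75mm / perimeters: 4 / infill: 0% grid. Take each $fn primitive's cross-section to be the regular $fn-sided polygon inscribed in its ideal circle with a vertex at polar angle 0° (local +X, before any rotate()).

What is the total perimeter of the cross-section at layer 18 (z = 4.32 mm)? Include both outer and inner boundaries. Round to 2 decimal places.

46.00 mm

At z = 4.32 mm: the cube is present — its section is the full 18×5 rectangle (perimeter 46.00 mm); the cylinder at (6.5, -3.5) is not intersected at this z (z outside [-1, 3.5]); Taking the first minus the rest: none of the subtracted shapes is present at this height, so the 18×5 cube is unchanged — boundary = 46.00 mm; (rotated 85° about Z; rotation is an isometry so areas/perimeters/island counts are preserved). Overall, the cross-section is a single solid region. Total boundary length (outer) = 46.00 mm.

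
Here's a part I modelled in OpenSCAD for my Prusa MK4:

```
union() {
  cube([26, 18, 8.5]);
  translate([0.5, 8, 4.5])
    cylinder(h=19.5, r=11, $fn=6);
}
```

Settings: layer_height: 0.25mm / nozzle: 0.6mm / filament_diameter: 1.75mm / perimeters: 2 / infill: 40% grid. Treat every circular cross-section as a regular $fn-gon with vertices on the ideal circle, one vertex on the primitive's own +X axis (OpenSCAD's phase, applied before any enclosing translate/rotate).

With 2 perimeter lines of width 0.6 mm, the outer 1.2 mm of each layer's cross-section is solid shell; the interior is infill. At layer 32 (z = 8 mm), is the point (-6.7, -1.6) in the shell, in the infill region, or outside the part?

At z = 8 mm: the cube (footprint 26×18) is included at this height; the r=11 cylinder at (0.5, 8) gives a regular 6-gon of circumradius 11 (constant along its height); Merging all regions: the regions partially overlap (shared area 156.88 mm²), so overlapping operands fuse into one piece — 1 connected region. Overall, the cross-section is a single solid region. The nearest boundary edge runs (-5.00, -1.53)→(-10.50, 8.00); distance from the point to it = 1.51 mm. The point is not inside any of the regions above, so it lies outside the cross-section (1.51 mm from the nearest boundary).

outside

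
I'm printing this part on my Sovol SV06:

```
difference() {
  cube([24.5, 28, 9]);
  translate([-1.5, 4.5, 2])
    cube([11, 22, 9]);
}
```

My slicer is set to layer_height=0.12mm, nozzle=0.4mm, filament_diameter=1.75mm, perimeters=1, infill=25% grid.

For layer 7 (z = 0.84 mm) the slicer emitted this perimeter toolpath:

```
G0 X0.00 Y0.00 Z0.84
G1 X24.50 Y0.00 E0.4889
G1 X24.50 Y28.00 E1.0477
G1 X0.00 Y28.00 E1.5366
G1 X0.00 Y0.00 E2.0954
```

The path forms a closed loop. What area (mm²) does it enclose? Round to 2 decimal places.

686.00 mm²

Apply the shoelace formula to the sequence of (X, Y) vertices; enclosed area = 686.00 mm².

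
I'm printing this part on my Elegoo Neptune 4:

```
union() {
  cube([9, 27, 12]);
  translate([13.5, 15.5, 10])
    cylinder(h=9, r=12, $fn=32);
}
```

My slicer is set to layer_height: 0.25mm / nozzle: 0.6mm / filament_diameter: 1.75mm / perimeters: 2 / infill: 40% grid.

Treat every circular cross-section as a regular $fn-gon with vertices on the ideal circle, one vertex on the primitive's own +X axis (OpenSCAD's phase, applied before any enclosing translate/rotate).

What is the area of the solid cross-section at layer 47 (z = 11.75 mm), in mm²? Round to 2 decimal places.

At z = 11.75 mm: the 9×27 cube contributes its full rectangle (area 243.00 mm²); the r=12 cylinder at (13.5, 15.5) gives a regular 32-gon of circumradius 12 (constant along its height) (area = (32/2)·12.000²·sin(360°/32) = 449.49 mm²); Combining (union): the regions partially overlap — summed areas 692.49 mm² minus the doubly-counted overlap 119.69 mm² gives 572.79 mm² — area = 572.79 mm². Overall, the cross-section is a single solid region. Net area = 572.79 mm².

572.79 mm²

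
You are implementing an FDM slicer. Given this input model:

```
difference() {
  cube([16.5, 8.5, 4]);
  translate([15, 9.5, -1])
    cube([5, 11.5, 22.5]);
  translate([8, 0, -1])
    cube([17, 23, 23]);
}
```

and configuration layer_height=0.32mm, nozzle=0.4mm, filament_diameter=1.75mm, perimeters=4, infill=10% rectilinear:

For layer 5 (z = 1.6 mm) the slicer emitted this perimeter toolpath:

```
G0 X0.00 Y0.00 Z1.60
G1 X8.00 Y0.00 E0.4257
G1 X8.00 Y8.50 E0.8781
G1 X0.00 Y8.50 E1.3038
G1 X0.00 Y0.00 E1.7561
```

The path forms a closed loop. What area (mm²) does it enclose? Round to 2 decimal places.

Apply the shoelace formula to the sequence of (X, Y) vertices; enclosed area = 68.00 mm².

68.00 mm²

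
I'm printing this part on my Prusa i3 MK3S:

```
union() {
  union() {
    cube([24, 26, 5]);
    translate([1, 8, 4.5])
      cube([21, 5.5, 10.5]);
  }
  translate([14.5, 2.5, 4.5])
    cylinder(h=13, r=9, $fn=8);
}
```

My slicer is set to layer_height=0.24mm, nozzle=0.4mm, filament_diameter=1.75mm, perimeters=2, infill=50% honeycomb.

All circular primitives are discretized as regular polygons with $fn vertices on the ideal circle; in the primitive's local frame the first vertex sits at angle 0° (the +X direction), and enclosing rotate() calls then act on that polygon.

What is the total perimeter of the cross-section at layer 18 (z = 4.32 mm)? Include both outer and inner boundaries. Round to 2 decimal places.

At z = 4.32 mm: the 24×26 cube contributes its full rectangle (perimeter 100.00 mm); the cube at (1, 8) is absent (z outside [4.5, 15]); Combining (union): only the 24×26 cube is present, so the union is just that shape — boundary = 100.00 mm; the cylinder at (14.5, 2.5) is absent (z outside [4.5, 17.5]); Taking the union: only the result so far is present, so the union is just that shape — boundary = 100.00 mm. Overall, the cross-section is a single solid region. Total boundary length (outer) = 100.00 mm.

100.00 mm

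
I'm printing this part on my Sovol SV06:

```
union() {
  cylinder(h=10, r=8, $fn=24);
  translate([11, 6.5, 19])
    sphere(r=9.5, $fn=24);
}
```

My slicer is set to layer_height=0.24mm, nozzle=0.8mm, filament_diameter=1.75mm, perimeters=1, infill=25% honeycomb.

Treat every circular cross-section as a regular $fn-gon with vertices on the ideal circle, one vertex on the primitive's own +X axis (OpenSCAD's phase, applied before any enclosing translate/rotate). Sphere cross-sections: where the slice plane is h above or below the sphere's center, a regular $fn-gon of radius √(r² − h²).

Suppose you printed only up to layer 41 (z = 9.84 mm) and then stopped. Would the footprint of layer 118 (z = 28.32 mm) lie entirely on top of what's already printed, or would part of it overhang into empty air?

Compare the two slices. At z = 9.84: the r=8 cylinder gives a regular 24-gon of circumradius 8 (constant along its height) (area = (24/2)·8.000²·sin(360°/24) = 198.77 mm²); the sphere at (11, 6.5): section is a regular 24-gon, circumradius = √(r²−h²) = √(9.5²−9.16²) = 2.519 (area = (24/2)·2.519²·sin(360°/24) = 19.70 mm²); Merging all regions: the 2 present regions are separate (no shared area or edge), so areas and boundary lengths simply add and each stays a separate island — area = 218.48 mm². At z = 28.32: the cylinder is absent (z outside [0, 10]); the r=9.5 sphere at (11, 6.5) contributes a regular 24-gon of circumradius √(9.5²−9.32²) = 1.841 (area = (24/2)·1.841²·sin(360°/24) = 10.52 mm²); Taking the union: only the r=9.5 sphere at (11, 6.5) is present, so the union is just that shape — area = 10.52 mm². Checking containment: the cross-section at z = 28.32 is a subset of the cross-section at z = 9.84.

entirely on top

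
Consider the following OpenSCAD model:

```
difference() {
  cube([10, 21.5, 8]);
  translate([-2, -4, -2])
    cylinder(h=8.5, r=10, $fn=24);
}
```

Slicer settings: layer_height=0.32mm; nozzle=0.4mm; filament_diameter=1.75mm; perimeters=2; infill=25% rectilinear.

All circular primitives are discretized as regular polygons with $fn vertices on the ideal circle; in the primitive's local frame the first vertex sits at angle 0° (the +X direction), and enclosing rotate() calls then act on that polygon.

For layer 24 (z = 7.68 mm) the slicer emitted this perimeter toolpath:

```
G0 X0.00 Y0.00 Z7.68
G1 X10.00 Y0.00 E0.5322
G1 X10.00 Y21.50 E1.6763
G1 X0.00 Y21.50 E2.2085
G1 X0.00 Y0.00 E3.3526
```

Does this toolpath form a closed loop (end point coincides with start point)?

yes

Start point (G0): (0.00, 0.00). End point (last G1): the path returns to the start — closed.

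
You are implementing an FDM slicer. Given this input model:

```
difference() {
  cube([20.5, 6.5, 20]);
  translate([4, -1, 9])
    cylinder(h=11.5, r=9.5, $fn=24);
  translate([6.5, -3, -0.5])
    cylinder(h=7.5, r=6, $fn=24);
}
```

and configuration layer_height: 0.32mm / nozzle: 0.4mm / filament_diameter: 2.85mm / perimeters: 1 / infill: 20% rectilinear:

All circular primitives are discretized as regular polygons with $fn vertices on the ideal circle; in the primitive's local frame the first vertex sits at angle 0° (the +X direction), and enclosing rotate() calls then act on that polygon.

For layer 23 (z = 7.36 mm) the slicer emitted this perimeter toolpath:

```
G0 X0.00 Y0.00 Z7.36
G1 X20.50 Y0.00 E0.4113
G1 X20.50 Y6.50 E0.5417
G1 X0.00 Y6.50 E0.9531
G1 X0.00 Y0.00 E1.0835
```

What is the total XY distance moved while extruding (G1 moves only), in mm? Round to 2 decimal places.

Sum the Euclidean lengths of each G1 segment: total = 54.00 mm.

54.00 mm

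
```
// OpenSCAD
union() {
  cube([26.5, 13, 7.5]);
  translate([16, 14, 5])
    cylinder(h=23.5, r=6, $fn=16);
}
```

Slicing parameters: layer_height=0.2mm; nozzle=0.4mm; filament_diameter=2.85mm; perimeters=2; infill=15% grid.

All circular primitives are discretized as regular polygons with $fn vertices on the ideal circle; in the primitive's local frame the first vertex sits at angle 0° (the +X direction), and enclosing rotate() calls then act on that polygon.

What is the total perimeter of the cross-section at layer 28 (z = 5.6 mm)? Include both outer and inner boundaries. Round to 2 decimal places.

88.17 mm

At z = 5.6 mm: the 26.5×13 cube contributes its full rectangle (perimeter 79.00 mm); the r=6 cylinder at (16, 14) contributes a regular 16-gon of circumradius 6 (perimeter = 2·16·6.000·sin(180°/16) = 37.46 mm); Merging all regions: the regions partially overlap (shared area 43.31 mm²), so the edge portions inside another operand are dropped and the merged outline is re-measured after clipping — boundary = 88.17 mm. Overall, the cross-section is a single solid region. Total boundary length (outer) = 88.17 mm.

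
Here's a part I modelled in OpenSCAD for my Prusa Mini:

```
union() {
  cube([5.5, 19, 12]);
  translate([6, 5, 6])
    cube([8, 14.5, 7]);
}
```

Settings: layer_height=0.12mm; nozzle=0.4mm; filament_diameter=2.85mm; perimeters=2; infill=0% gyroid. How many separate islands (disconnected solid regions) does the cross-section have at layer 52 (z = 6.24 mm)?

2

At z = 6.24 mm: the 5.5×19 cube contributes its full rectangle; the cube at (6, 5) is present — its section is the full 8×14.5 rectangle; Combining (union): the 2 present regions are separate (no shared area or edge), so areas and boundary lengths simply add and each stays a separate island — 2 connected regions. Overall, the cross-section has 2 separate islands. Island count = 2.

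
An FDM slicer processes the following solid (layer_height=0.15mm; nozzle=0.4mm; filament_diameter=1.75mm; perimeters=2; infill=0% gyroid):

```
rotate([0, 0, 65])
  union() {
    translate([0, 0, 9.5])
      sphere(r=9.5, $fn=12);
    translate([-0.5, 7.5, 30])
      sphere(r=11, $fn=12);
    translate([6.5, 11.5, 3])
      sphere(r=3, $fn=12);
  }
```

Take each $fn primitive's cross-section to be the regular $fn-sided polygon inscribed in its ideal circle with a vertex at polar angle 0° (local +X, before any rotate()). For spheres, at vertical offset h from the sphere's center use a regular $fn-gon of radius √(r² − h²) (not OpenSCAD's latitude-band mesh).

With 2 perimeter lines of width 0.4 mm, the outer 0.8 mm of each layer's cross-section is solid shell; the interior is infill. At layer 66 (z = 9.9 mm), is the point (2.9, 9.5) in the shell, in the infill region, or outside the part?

outside

At z = 9.9 mm: the r=9.5 sphere contributes a regular 12-gon of circumradius √(9.5²−0.4²) = 9.492; the sphere at (-0.5, 7.5) is absent (|z−center|=20.100 > r=11); the sphere at (6.5, 11.5) is not intersected at this z (|z−center|=6.900 > r=3); Taking the union: only the r=9.5 sphere is present, so the union is just that shape — 1 connected region; (rotated 65° about Z; rotation is an isometry so areas/perimeters/island counts are preserved). Overall, the cross-section is a single solid region. Undo the 65° rotation: the query point maps to (9.836, 1.387) in the un-rotated model frame. The nearest boundary edge runs (9.49, 0.00)→(8.22, 4.75); distance from the point to it = 0.69 mm. The point is not inside any of the regions above, so it lies outside the cross-section (0.69 mm from the nearest boundary).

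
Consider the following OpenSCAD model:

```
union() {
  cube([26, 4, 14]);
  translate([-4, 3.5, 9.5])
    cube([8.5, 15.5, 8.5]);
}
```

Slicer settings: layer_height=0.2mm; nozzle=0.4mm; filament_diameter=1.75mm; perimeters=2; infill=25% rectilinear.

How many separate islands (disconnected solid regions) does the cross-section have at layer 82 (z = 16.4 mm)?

At z = 16.4 mm: the cube is not intersected at this z (z outside [0, 14]); the 8.5×15.5 cube at (-4, 3.5) contributes its full rectangle; Merging all regions: only the 8.5×15.5 cube at (-4, 3.5) is present, so the union is just that shape — 1 connected region. Overall, the cross-section is a single solid region. Island count = 1.

1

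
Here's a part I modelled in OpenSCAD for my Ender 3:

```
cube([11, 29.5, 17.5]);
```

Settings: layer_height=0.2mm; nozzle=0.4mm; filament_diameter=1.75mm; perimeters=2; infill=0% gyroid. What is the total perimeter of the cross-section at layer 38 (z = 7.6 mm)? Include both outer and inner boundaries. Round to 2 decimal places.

81.00 mm

At z = 7.6 mm: the cube (footprint 11×29.5) is included at this height (perimeter 81.00 mm). Overall, the cross-section is a single solid region. Total boundary length (outer) = 81.00 mm.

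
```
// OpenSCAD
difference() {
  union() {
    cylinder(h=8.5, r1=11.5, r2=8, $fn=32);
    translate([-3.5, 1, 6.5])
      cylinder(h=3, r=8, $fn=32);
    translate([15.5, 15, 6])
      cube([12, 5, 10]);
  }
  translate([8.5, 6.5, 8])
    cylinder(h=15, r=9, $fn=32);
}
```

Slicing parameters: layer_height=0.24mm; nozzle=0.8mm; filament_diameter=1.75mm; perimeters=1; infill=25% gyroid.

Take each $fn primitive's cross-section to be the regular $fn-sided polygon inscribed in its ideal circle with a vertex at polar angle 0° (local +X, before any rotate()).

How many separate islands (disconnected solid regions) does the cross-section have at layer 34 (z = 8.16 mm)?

2

At z = 8.16 mm: the cone (r1=11.5→r2=8) has section circumradius 8.140 here — a regular 32-gon; the r=8 cylinder at (-3.5, 1) gives a regular 32-gon of circumradius 8 (constant along its height); the cube at (15.5, 15) is present — its section is the full 12×5 rectangle; Merging all regions: the regions partially overlap (shared area 145.20 mm²), so overlapping operands fuse into one piece — 2 connected regions; the cylinder at (8.5, 6.5): section is a regular 32-gon, circumradius r=9; Subtracting the remaining from the first: starting from the result so far, the r=9 cylinder at (8.5, 6.5) partially overlaps it — only the 59.12 mm² overlap (of its 252.84 mm²) is removed, clipping the outline — 2 connected regions. Overall, the cross-section has 2 separate islands. Island count = 2.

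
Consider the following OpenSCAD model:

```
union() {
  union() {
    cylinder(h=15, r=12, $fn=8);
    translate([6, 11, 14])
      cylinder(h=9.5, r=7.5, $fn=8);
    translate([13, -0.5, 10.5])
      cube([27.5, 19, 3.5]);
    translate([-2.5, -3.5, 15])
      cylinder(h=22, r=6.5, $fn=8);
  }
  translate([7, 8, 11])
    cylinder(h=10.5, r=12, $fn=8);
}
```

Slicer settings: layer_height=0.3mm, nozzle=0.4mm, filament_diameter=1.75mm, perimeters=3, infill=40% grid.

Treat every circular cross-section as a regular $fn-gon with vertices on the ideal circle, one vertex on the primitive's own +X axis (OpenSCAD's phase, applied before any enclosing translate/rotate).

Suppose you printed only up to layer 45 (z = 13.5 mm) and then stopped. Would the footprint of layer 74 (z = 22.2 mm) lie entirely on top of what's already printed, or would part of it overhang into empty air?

Compare the two slices. At z = 13.5: the r=12 cylinder contributes a regular 8-gon of circumradius 12 (area = (8/2)·12.000²·sin(360°/8) = 407.29 mm²); the cylinder at (6, 11) is not intersected at this z (z outside [14, 23.5]); the 27.5×19 cube at (13, -0.5) contributes its full rectangle (area 522.50 mm²); the cylinder at (-2.5, -3.5) is absent (z outside [15, 37]); Combining (union): the 2 present regions are separate (no shared area or edge), so areas and boundary lengths simply add and each stays a separate island — area = 929.79 mm²; the r=12 cylinder at (7, 8) gives a regular 8-gon of circumradius 12 (constant along its height) (area = (8/2)·12.000²·sin(360°/8) = 407.29 mm²); Combining (union): the regions partially overlap — summed areas 1337.09 mm² minus the doubly-counted overlap 248.75 mm² gives 1088.34 mm² — area = 1088.34 mm². At z = 22.2: the cylinder is not intersected at this z (z outside [0, 15]); the cylinder at (6, 11): section is a regular 8-gon, circumradius r=7.5 (area = (8/2)·7.500²·sin(360°/8) = 159.10 mm²); the cube at (13, -0.5) does not reach this height (z outside [10.5, 14]); the cylinder at (-2.5, -3.5): section is a regular 8-gon, circumradius r=6.5 (area = (8/2)·6.500²·sin(360°/8) = 119.50 mm²); Combining (union): the 2 present regions are separate (no shared area or edge), so areas and boundary lengths simply add and each stays a separate island — area = 278.60 mm²; the cylinder at (7, 8) is not intersected at this z (z outside [11, 21.5]); Taking the union: only the result so far is present, so the union is just that shape — area = 278.60 mm². Checking containment: the cross-section at z = 22.2 is a subset of the cross-section at z = 13.5.

entirely on top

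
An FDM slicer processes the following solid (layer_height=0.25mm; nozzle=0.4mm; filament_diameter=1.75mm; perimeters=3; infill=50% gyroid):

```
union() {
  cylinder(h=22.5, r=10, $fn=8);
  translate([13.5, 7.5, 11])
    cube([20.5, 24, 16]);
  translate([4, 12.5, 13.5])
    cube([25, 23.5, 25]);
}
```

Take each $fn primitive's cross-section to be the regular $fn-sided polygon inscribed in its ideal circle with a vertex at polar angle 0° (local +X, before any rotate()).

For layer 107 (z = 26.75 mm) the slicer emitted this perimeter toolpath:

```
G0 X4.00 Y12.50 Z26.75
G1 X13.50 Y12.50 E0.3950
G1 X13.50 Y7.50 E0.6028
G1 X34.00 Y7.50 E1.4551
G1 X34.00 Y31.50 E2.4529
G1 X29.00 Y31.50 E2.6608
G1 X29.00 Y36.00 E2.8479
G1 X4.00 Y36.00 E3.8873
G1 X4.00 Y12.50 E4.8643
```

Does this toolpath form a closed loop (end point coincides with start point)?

yes

Start point (G0): (4.00, 12.50). End point (last G1): the path returns to the start — closed.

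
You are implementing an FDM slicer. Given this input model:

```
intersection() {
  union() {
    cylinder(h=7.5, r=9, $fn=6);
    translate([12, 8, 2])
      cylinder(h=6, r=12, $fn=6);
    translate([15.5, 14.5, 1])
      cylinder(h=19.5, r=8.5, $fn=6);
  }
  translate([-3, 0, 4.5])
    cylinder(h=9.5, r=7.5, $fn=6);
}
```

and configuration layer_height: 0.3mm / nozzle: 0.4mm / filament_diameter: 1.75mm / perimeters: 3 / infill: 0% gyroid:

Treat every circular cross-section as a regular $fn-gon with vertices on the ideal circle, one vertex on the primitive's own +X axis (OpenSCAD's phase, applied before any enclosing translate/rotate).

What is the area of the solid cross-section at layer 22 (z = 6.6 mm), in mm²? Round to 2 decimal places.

At z = 6.6 mm: the r=9 cylinder contributes a regular 6-gon of circumradius 9 (area = (6/2)·9.000²·sin(360°/6) = 210.44 mm²); the cylinder at (12, 8): section is a regular 6-gon, circumradius r=12 (area = (6/2)·12.000²·sin(360°/6) = 374.12 mm²); the r=8.5 cylinder at (15.5, 14.5) gives a regular 6-gon of circumradius 8.5 (constant along its height) (area = (6/2)·8.500²·sin(360°/6) = 187.71 mm²); Taking the union: the regions partially overlap — summed areas 772.28 mm² minus the doubly-counted overlap 171.90 mm² gives 600.38 mm² — area = 600.38 mm²; the r=7.5 cylinder at (-3, 0) gives a regular 6-gon of circumradius 7.5 (constant along its height) (area = (6/2)·7.500²·sin(360°/6) = 146.14 mm²); After intersecting: the r=7.5 cylinder at (-3, 0) partially overlaps that combined region; clipping to the common part keeps 126.66 mm² — area = 126.66 mm². Overall, the cross-section is a single solid region. Net area = 126.66 mm².

126.66 mm²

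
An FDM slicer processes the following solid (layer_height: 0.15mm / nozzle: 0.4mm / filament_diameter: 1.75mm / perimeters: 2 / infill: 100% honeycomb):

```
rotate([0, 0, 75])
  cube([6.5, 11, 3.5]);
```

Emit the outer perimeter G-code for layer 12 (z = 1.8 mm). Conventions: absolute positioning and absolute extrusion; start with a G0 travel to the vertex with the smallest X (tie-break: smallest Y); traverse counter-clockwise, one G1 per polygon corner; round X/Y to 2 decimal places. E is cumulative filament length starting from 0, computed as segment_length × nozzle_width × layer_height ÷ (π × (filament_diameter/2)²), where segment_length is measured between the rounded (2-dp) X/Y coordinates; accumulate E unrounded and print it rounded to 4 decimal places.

At z = 1.8 mm: the cube (footprint 6.5×11) is included at this height; (rotated 75° about Z; rotation is an isometry so areas/perimeters/island counts are preserved). The outline is a single polygon with 4 vertices. Extrusion per mm of travel: 0.4 × 0.15 / (π × 0.875²) = 0.024945. Accumulating E over each segment gives final E = 0.8732.

G0 X-10.63 Y2.85 Z1.80
G1 X0.00 Y0.00 E0.2745
G1 X1.68 Y6.28 E0.4367
G1 X-8.94 Y9.13 E0.7110
G1 X-10.63 Y2.85 E0.8732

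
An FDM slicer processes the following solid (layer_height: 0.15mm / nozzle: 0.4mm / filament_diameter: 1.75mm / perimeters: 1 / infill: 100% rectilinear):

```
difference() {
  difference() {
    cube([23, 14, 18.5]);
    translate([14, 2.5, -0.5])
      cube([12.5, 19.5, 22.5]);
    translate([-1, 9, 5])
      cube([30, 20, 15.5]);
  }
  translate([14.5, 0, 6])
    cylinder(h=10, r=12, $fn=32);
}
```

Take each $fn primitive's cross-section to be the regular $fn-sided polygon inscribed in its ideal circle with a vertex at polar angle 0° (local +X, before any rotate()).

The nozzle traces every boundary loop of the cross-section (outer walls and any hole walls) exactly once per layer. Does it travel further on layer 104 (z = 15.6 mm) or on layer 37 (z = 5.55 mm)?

Layer 104 (z = 15.6): the 23×14 cube contributes its full rectangle (perimeter 74.00 mm); the cube at (14, 2.5) is present — its section is the full 12.5×19.5 rectangle (perimeter 64.00 mm); the cube at (-1, 9) (footprint 30×20) is included at this height (perimeter 100.00 mm); After the difference (first − rest): starting from the 23×14 cube, the 12.5×19.5 cube at (14, 2.5) partially overlaps it — only the 103.50 mm² overlap (of its 243.75 mm²) is removed, clipping the outline; the 30×20 cube at (-1, 9) partially overlaps it — only the 70.00 mm² overlap (of its 600.00 mm²) is removed, clipping the outline — boundary = 64.00 mm; the r=12 cylinder at (14.5, 0) gives a regular 32-gon of circumradius 12 (constant along its height) (perimeter = 2·32·12.000·sin(180°/32) = 75.28 mm); After the difference (first − rest): starting from the result so far, the r=12 cylinder at (14.5, 0) partially overlaps it — only the 114.39 mm² overlap (of its 449.49 mm²) is removed, clipping the outline — boundary = 28.36 mm. So its perimeter = 28.36 mm. Layer 37 (z = 5.55): the cube (footprint 23×14) is included at this height (perimeter 74.00 mm); the cube at (14, 2.5) (footprint 12.5×19.5) is included at this height (perimeter 64.00 mm); the cube at (-1, 9) is present — its section is the full 30×20 rectangle (perimeter 100.00 mm); Subtracting the remaining from the first: starting from the 23×14 cube, the 12.5×19.5 cube at (14, 2.5) partially overlaps it — only the 103.50 mm² overlap (of its 243.75 mm²) is removed, clipping the outline; the 30×20 cube at (-1, 9) partially overlaps it — only the 70.00 mm² overlap (of its 600.00 mm²) is removed, clipping the outline — boundary = 64.00 mm; the cylinder at (14.5, 0) is not intersected at this z (z outside [6, 16]); After the difference (first − rest): none of the subtracted shapes is present at this height, so that combined region is unchanged — boundary = 64.00 mm. So its perimeter = 64.00 mm. Layer 37 is larger (64.00 vs 28.36 mm).

layer 37 (z = 5.55 mm)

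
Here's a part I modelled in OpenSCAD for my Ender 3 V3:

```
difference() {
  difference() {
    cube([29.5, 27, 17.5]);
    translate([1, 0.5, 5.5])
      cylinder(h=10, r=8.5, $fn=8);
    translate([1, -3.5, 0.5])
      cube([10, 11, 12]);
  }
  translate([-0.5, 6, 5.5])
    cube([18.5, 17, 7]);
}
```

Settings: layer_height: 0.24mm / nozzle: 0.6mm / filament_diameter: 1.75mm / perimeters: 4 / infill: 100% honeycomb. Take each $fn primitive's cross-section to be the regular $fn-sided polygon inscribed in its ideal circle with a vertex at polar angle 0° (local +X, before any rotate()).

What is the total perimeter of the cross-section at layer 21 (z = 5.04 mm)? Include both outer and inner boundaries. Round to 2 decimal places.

At z = 5.04 mm: the 29.5×27 cube contributes its full rectangle (perimeter 113.00 mm); the cylinder at (1, 0.5) does not reach this height (z outside [5.5, 15.5]); the cube at (1, -3.5) (footprint 10×11) is included at this height (perimeter 42.00 mm); Subtracting the remaining from the first: starting from the 29.5×27 cube, the 10×11 cube at (1, -3.5) partially overlaps it — only the 75.00 mm² overlap (of its 110.00 mm²) is removed, clipping the outline — boundary = 128.00 mm; the cube at (-0.5, 6) does not reach this height (z outside [5.5, 12.5]); Taking the first minus the rest: none of the subtracted shapes is present at this height, so the result so far is unchanged — boundary = 128.00 mm. Overall, the cross-section is a single solid region. Total boundary length (outer) = 128.00 mm.

128.00 mm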